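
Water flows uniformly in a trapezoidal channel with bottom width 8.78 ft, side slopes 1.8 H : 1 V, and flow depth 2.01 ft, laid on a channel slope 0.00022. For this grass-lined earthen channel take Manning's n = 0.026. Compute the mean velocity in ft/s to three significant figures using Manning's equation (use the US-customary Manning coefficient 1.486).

A = (b + z·y)·y = (8.78 + 1.8×2.01)×2.01 = 24.92 ft²
P = b + 2y√(1+z²) = 8.78 + 2×2.01×√(1+1.8²) = 17.06 ft
R = A/P = 24.92/17.06 = 1.461 ft
Q = (1.486/n)·A·R^(2/3)·S^(1/2) = (1.486/0.026) × 24.92 × 1.461^(2/3) × 0.00022^(1/2) = 27.20 ft³/s
V = Q/A = 27.20/24.92 = 1.091 ft/s

1.09 ft/s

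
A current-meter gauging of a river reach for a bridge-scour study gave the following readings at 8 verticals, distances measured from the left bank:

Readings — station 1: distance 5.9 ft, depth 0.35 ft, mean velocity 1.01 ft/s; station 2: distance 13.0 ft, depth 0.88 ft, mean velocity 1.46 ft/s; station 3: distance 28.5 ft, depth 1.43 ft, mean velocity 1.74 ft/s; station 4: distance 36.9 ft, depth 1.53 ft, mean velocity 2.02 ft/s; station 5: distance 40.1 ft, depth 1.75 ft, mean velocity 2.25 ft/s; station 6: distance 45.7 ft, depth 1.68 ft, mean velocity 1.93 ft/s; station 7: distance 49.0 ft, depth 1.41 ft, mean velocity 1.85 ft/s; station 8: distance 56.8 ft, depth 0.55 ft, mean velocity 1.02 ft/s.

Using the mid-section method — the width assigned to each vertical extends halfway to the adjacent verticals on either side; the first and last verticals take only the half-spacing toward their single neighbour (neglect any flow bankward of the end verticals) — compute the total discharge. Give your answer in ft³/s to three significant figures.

112 ft³/s

w_1 = (13.0 − 5.9)/2 = 3.55 ft; q_1 = 1.01 × 0.35 × 3.55 = 1.255 ft³/s
w_2 = (28.5 − 5.9)/2 = 11.3 ft; q_2 = 1.46 × 0.88 × 11.3 = 14.52 ft³/s
w_3 = (36.9 − 13.0)/2 = 11.95 ft; q_3 = 1.74 × 1.43 × 11.95 = 29.73 ft³/s
w_4 = (40.1 − 28.5)/2 = 5.8 ft; q_4 = 2.02 × 1.53 × 5.8 = 17.93 ft³/s
w_5 = (45.7 − 36.9)/2 = 4.4 ft; q_5 = 2.25 × 1.75 × 4.4 = 17.33 ft³/s
w_6 = (49.0 − 40.1)/2 = 4.45 ft; q_6 = 1.93 × 1.68 × 4.45 = 14.43 ft³/s
w_7 = (56.8 − 45.7)/2 = 5.55 ft; q_7 = 1.85 × 1.41 × 5.55 = 14.48 ft³/s
w_8 = (56.8 − 49.0)/2 = 3.9 ft; q_8 = 1.02 × 0.55 × 3.9 = 2.188 ft³/s
Q = Σ qᵢ = 111.9 ft³/s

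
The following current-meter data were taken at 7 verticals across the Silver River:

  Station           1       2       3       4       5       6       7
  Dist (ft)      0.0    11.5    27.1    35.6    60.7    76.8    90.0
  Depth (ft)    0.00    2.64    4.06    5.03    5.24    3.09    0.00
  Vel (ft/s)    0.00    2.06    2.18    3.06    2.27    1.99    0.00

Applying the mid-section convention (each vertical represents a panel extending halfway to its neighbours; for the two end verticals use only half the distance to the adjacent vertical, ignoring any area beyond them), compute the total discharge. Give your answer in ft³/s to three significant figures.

774 ft³/s

w_2 = (27.1 − 0.0)/2 = 13.55 ft; q_2 = 2.06 × 2.64 × 13.55 = 73.69 ft³/s
w_3 = (35.6 − 11.5)/2 = 12.05 ft; q_3 = 2.18 × 4.06 × 12.05 = 106.7 ft³/s
w_4 = (60.7 − 27.1)/2 = 16.8 ft; q_4 = 3.06 × 5.03 × 16.8 = 258.6 ft³/s
w_5 = (76.8 − 35.6)/2 = 20.6 ft; q_5 = 2.27 × 5.24 × 20.6 = 245.0 ft³/s
w_6 = (90.0 − 60.7)/2 = 14.65 ft; q_6 = 1.99 × 3.09 × 14.65 = 90.08 ft³/s
Stations 1, 7 contribute zero (depth or velocity is 0).
Q = Σ qᵢ = 774.0 ft³/s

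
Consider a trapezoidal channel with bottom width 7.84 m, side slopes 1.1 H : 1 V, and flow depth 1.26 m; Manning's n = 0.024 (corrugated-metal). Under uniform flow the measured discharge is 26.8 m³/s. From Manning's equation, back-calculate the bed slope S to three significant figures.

A = (b + z·y)·y = (7.84 + 1.1×1.26)×1.26 = 11.62 m²
P = b + 2y√(1+z²) = 7.84 + 2×1.26×√(1+1.1²) = 11.59 m
R = A/P = 11.62/11.59 = 1.003 m
S = (Q·n / (1·A·R^(2/3)))² = (26.8×0.024 / (1×11.62×1.002))² = 0.003048

0.00305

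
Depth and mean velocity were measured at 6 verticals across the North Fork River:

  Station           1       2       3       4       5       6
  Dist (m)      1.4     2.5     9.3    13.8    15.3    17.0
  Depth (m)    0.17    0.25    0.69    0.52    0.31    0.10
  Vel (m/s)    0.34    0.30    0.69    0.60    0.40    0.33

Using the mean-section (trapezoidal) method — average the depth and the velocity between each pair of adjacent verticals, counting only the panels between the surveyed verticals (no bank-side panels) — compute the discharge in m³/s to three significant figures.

3.85 m³/s

Panel 1-2: Δb = 1.1 m, d̄ = (0.17+0.25)/2 = 0.21, v̄ = (0.34+0.30)/2 = 0.32 → q = 1.1×0.21×0.32 = 0.07392 m³/s
Panel 2-3: Δb = 6.8 m, d̄ = (0.25+0.69)/2 = 0.47, v̄ = (0.30+0.69)/2 = 0.495 → q = 6.8×0.47×0.495 = 1.582 m³/s
Panel 3-4: Δb = 4.5 m, d̄ = (0.69+0.52)/2 = 0.605, v̄ = (0.69+0.60)/2 = 0.645 → q = 4.5×0.605×0.645 = 1.756 m³/s
Panel 4-5: Δb = 1.5 m, d̄ = (0.52+0.31)/2 = 0.415, v̄ = (0.60+0.40)/2 = 0.5 → q = 1.5×0.415×0.5 = 0.3113 m³/s
Panel 5-6: Δb = 1.7 m, d̄ = (0.31+0.10)/2 = 0.205, v̄ = (0.40+0.33)/2 = 0.365 → q = 1.7×0.205×0.365 = 0.1272 m³/s
Q = Σ q = 3.850 m³/s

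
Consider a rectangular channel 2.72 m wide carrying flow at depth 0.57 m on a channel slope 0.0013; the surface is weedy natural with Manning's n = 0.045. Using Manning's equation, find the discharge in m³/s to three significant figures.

0.676 m³/s

A = b·y = 2.72 × 0.57 = 1.550 m²
P = b + 2y = 2.72 + 2×0.57 = 3.860 m
R = A/P = 1.550/3.860 = 0.4017 m
Q = (1/n)·A·R^(2/3)·S^(1/2) = (1/0.045) × 1.550 × 0.4017^(2/3) × 0.0013^(1/2) = 0.6762 m³/s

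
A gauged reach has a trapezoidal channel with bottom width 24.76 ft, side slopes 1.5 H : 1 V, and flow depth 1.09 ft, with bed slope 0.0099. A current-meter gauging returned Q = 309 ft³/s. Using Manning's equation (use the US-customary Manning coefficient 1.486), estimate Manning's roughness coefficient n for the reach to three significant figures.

0.0138

A = (b + z·y)·y = (24.76 + 1.5×1.09)×1.09 = 28.77 ft²
P = b + 2y√(1+z²) = 24.76 + 2×1.09×√(1+1.5²) = 28.69 ft
R = A/P = 28.77/28.69 = 1.003 ft
n = (1.486/Q)·A·R^(2/3)·S^(1/2) = (1.486/309) × 28.77 × 1.002 × 0.09950 = 0.01379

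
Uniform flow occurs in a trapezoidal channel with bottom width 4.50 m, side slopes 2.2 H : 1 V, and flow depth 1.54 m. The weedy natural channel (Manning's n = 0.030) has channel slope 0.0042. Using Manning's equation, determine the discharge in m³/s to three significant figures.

26.5 m³/s

A = (b + z·y)·y = (4.50 + 2.2×1.54)×1.54 = 12.15 m²
P = b + 2y√(1+z²) = 4.50 + 2×1.54×√(1+2.2²) = 11.94 m
R = A/P = 12.15/11.94 = 1.017 m
Q = (1/n)·A·R^(2/3)·S^(1/2) = (1/0.030) × 12.15 × 1.017^(2/3) × 0.0042^(1/2) = 26.54 m³/s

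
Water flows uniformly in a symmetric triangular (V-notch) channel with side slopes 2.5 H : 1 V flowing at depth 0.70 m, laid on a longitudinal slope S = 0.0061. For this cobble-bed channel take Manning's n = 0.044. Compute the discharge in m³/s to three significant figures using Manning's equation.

1.03 m³/s

A = z·y² = 2.5×0.70² = 1.225 m²
P = 2y√(1+z²) = 2×0.70×√(1+2.5²) = 3.770 m
R = A/P = 1.225/3.770 = 0.3250 m
Q = (1/n)·A·R^(2/3)·S^(1/2) = (1/0.044) × 1.225 × 0.3250^(2/3) × 0.0061^(1/2) = 1.028 m³/s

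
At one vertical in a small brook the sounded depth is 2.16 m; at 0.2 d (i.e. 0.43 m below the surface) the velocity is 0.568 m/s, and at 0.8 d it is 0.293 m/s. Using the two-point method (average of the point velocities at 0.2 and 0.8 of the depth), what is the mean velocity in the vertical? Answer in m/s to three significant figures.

0.431 m/s

v̄ = (0.568 + 0.293) / 2 = 0.4305 m/s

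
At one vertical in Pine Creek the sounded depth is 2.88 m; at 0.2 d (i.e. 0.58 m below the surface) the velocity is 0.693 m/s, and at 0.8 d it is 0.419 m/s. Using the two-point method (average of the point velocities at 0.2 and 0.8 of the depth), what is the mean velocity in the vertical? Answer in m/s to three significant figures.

0.556 m/s

v̄ = (0.693 + 0.419) / 2 = 0.5560 m/s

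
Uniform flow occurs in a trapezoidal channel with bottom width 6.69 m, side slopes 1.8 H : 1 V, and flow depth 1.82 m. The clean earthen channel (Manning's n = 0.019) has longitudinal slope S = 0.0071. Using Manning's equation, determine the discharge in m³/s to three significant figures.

A = (b + z·y)·y = (6.69 + 1.8×1.82)×1.82 = 18.14 m²
P = b + 2y√(1+z²) = 6.69 + 2×1.82×√(1+1.8²) = 14.19 m
R = A/P = 18.14/14.19 = 1.279 m
Q = (1/n)·A·R^(2/3)·S^(1/2) = (1/0.019) × 18.14 × 1.279^(2/3) × 0.0071^(1/2) = 94.76 m³/s

94.8 m³/s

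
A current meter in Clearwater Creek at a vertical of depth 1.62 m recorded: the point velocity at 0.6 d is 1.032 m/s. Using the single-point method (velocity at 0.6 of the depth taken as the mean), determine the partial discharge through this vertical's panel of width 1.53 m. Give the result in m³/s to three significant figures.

2.56 m³/s

v̄ = v₀.₆ = 1.032 m/s
q = v̄ × d × w = 1.032 × 1.62 × 1.53 = 2.558 m³/s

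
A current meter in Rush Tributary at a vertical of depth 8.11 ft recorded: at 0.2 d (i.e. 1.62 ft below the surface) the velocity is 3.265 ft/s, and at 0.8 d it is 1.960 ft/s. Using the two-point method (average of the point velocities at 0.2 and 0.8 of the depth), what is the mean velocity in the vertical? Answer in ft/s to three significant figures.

v̄ = (3.265 + 1.960) / 2 = 2.613 ft/s

2.61 ft/s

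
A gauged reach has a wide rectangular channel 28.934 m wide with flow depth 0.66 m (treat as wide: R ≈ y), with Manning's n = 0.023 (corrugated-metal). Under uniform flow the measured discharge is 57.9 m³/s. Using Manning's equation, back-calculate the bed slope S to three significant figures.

A = b·y = 28.934 × 0.66 = 19.10 m²
Wide channel: R ≈ y = 0.66 m
S = (Q·n / (1·A·R^(2/3)))² = (57.9×0.023 / (1×19.10×0.7580))² = 0.008463

0.00846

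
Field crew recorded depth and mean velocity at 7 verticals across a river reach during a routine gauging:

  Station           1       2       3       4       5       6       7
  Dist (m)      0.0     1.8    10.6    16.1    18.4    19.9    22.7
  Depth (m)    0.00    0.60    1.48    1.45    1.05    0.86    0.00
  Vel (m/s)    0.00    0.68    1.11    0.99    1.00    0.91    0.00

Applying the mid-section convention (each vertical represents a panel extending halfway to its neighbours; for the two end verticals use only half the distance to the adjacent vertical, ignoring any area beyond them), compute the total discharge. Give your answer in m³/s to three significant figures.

w_2 = (10.6 − 0.0)/2 = 5.3 m; q_2 = 0.68 × 0.60 × 5.3 = 2.162 m³/s
w_3 = (16.1 − 1.8)/2 = 7.15 m; q_3 = 1.11 × 1.48 × 7.15 = 11.75 m³/s
w_4 = (18.4 − 10.6)/2 = 3.9 m; q_4 = 0.99 × 1.45 × 3.9 = 5.598 m³/s
w_5 = (19.9 − 16.1)/2 = 1.9 m; q_5 = 1.00 × 1.05 × 1.9 = 1.995 m³/s
w_6 = (22.7 − 18.4)/2 = 2.15 m; q_6 = 0.91 × 0.86 × 2.15 = 1.683 m³/s
Stations 1, 7 contribute zero (depth or velocity is 0).
Q = Σ qᵢ = 23.18 m³/s

23.2 m³/s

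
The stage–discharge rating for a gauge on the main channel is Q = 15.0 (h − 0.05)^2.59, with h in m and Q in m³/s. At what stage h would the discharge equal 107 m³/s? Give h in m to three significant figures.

h − h₀ = (Q/C)^(1/b) = (107/15.0)^(1/2.59) = 2.135 m
h = 0.05 + 2.135 = 2.185 m

2.19 m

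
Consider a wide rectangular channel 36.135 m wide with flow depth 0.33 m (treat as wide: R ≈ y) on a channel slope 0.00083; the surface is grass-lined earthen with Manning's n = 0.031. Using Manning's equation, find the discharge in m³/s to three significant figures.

A = b·y = 36.135 × 0.33 = 11.92 m²
Wide channel: R ≈ y = 0.33 m
Q = (1/n)·A·R^(2/3)·S^(1/2) = (1/0.031) × 11.92 × 0.3300^(2/3) × 0.00083^(1/2) = 5.292 m³/s

5.29 m³/s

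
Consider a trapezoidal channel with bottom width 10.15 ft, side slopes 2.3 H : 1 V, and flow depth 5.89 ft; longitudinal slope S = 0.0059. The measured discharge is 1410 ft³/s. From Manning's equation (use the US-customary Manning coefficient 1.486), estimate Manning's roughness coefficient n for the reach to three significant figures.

0.0261

A = (b + z·y)·y = (10.15 + 2.3×5.89)×5.89 = 139.6 ft²
P = b + 2y√(1+z²) = 10.15 + 2×5.89×√(1+2.3²) = 39.69 ft
R = A/P = 139.6/39.69 = 3.516 ft
n = (1.486/Q)·A·R^(2/3)·S^(1/2) = (1.486/1410) × 139.6 × 2.312 × 0.07681 = 0.02613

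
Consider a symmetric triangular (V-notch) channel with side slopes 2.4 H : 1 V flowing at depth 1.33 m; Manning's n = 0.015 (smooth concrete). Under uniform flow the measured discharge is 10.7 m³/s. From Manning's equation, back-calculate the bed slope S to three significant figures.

A = z·y² = 2.4×1.33² = 4.245 m²
P = 2y√(1+z²) = 2×1.33×√(1+2.4²) = 6.916 m
R = A/P = 4.245/6.916 = 0.6138 m
S = (Q·n / (1·A·R^(2/3)))² = (10.7×0.015 / (1×4.245×0.7223))² = 0.002740

0.00274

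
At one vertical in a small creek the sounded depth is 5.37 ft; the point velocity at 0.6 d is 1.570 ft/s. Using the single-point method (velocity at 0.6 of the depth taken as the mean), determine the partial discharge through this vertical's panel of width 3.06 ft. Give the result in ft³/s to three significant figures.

25.8 ft³/s

v̄ = v₀.₆ = 1.570 ft/s
q = v̄ × d × w = 1.570 × 5.37 × 3.06 = 25.80 ft³/s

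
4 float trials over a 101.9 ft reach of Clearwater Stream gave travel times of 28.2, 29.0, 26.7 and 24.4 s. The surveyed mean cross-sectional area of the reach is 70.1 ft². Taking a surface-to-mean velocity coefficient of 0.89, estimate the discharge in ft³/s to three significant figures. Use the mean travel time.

t̄ = (28.2 + 29.0 + 26.7 + 24.4) / 4 = 27.075 s
v_surface = L / t̄ = 101.9 / 27.075 = 3.764 ft/s
v_mean = 0.89 × 3.764 = 3.350 ft/s
Q = A × v_mean = 70.1 × 3.350 = 234.8 ft³/s

235 ft³/s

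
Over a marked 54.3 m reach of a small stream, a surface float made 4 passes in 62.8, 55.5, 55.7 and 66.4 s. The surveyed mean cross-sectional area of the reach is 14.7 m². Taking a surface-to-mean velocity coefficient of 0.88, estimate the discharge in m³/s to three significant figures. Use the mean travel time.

t̄ = (62.8 + 55.5 + 55.7 + 66.4) / 4 = 60.1 s
v_surface = L / t̄ = 54.3 / 60.1 = 0.9035 m/s
v_mean = 0.88 × 0.9035 = 0.7951 m/s
Q = A × v_mean = 14.7 × 0.7951 = 11.69 m³/s

11.7 m³/s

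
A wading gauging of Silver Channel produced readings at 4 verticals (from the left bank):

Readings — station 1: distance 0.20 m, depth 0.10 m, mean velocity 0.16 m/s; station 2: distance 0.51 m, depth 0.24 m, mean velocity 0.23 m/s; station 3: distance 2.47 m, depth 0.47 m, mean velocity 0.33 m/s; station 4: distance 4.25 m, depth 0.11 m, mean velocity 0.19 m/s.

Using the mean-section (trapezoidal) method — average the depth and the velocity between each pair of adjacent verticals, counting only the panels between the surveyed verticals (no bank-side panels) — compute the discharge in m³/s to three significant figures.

Panel 1-2: Δb = 0.31 m, d̄ = (0.10+0.24)/2 = 0.17, v̄ = (0.16+0.23)/2 = 0.195 → q = 0.31×0.17×0.195 = 0.01028 m³/s
Panel 2-3: Δb = 1.96 m, d̄ = (0.24+0.47)/2 = 0.355, v̄ = (0.23+0.33)/2 = 0.28 → q = 1.96×0.355×0.28 = 0.1948 m³/s
Panel 3-4: Δb = 1.78 m, d̄ = (0.47+0.11)/2 = 0.29, v̄ = (0.33+0.19)/2 = 0.26 → q = 1.78×0.29×0.26 = 0.1342 m³/s
Q = Σ q = 0.3393 m³/s

0.339 m³/s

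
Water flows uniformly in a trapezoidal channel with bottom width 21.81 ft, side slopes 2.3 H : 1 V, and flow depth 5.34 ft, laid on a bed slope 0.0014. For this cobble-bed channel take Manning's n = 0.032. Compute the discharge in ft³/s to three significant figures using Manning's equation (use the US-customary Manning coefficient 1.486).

A = (b + z·y)·y = (21.81 + 2.3×5.34)×5.34 = 182.1 ft²
P = b + 2y√(1+z²) = 21.81 + 2×5.34×√(1+2.3²) = 48.60 ft
R = A/P = 182.1/48.60 = 3.746 ft
Q = (1.486/n)·A·R^(2/3)·S^(1/2) = (1.486/0.032) × 182.1 × 3.746^(2/3) × 0.0014^(1/2) = 763.0 ft³/s

763 ft³/s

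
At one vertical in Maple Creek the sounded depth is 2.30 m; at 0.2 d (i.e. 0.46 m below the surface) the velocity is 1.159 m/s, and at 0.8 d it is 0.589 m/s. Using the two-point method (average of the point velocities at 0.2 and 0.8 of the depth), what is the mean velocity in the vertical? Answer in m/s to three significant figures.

0.874 m/s

v̄ = (1.159 + 0.589) / 2 = 0.8740 m/s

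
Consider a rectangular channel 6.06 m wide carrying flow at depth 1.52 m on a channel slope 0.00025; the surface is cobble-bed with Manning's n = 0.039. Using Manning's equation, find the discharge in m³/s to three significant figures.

A = b·y = 6.06 × 1.52 = 9.211 m²
P = b + 2y = 6.06 + 2×1.52 = 9.100 m
R = A/P = 9.211/9.100 = 1.012 m
Q = (1/n)·A·R^(2/3)·S^(1/2) = (1/0.039) × 9.211 × 1.012^(2/3) × 0.00025^(1/2) = 3.765 m³/s

3.76 m³/s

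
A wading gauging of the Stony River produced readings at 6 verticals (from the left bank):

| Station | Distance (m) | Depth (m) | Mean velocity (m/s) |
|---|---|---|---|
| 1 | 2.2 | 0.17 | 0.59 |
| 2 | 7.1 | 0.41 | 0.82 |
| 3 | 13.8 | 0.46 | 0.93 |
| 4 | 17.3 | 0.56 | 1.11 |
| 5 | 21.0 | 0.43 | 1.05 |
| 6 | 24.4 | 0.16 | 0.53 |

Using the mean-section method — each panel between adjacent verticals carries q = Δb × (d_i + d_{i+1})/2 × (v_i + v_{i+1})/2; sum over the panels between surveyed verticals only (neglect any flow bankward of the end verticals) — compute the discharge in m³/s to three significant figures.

Panel 1-2: Δb = 4.9 m, d̄ = (0.17+0.41)/2 = 0.29, v̄ = (0.59+0.82)/2 = 0.705 → q = 4.9×0.29×0.705 = 1.002 m³/s
Panel 2-3: Δb = 6.7 m, d̄ = (0.41+0.46)/2 = 0.435, v̄ = (0.82+0.93)/2 = 0.875 → q = 6.7×0.435×0.875 = 2.550 m³/s
Panel 3-4: Δb = 3.5 m, d̄ = (0.46+0.56)/2 = 0.51, v̄ = (0.93+1.11)/2 = 1.02 → q = 3.5×0.51×1.02 = 1.821 m³/s
Panel 4-5: Δb = 3.7 m, d̄ = (0.56+0.43)/2 = 0.495, v̄ = (1.11+1.05)/2 = 1.08 → q = 3.7×0.495×1.08 = 1.978 m³/s
Panel 5-6: Δb = 3.4 m, d̄ = (0.43+0.16)/2 = 0.295, v̄ = (1.05+0.53)/2 = 0.79 → q = 3.4×0.295×0.79 = 0.7924 m³/s
Q = Σ q = 8.143 m³/s

8.14 m³/s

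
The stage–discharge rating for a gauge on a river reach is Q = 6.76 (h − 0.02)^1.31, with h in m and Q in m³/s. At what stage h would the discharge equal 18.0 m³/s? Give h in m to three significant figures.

h − h₀ = (Q/C)^(1/b) = (18.0/6.76)^(1/1.31) = 2.112 m
h = 0.02 + 2.112 = 2.132 m

2.13 m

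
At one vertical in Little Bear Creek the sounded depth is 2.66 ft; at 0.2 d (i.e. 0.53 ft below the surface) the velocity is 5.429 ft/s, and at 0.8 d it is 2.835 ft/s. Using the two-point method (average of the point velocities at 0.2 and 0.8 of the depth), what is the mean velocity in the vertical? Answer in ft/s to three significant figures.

4.13 ft/s

v̄ = (5.429 + 2.835) / 2 = 4.132 ft/s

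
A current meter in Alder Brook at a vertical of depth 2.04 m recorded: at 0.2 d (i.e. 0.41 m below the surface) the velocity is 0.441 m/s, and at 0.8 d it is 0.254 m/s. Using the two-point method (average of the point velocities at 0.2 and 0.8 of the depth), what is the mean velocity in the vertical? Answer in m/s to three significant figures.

0.348 m/s

v̄ = (0.441 + 0.254) / 2 = 0.3475 m/s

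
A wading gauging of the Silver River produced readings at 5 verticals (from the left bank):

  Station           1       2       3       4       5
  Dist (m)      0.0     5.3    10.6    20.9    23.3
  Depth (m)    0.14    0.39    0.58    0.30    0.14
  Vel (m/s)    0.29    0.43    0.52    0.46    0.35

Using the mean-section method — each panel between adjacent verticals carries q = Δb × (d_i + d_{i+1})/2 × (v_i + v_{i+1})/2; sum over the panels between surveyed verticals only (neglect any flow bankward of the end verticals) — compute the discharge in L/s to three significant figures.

4160 L/s

Panel 1-2: Δb = 5.3 m, d̄ = (0.14+0.39)/2 = 0.265, v̄ = (0.29+0.43)/2 = 0.36 → q = 5.3×0.265×0.36 = 0.5056 m³/s
Panel 2-3: Δb = 5.3 m, d̄ = (0.39+0.58)/2 = 0.485, v̄ = (0.43+0.52)/2 = 0.475 → q = 5.3×0.485×0.475 = 1.221 m³/s
Panel 3-4: Δb = 10.3 m, d̄ = (0.58+0.30)/2 = 0.44, v̄ = (0.52+0.46)/2 = 0.49 → q = 10.3×0.44×0.49 = 2.221 m³/s
Panel 4-5: Δb = 2.4 m, d̄ = (0.30+0.14)/2 = 0.22, v̄ = (0.46+0.35)/2 = 0.405 → q = 2.4×0.22×0.405 = 0.2138 m³/s
Q = Σ q = 4.161 m³/s
= 4.161 × 1000 = 4161 L/s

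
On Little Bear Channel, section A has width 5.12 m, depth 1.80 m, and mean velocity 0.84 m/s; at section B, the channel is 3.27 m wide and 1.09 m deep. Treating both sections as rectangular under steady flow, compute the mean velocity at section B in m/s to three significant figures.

2.17 m/s

Q = A₁V₁ = (5.12×1.80) × 0.84 = 7.741 m³/s
A₂ = 3.27 × 1.09 = 3.564 m²
V₂ = Q/A₂ = 7.741/3.564 = 2.172 m/s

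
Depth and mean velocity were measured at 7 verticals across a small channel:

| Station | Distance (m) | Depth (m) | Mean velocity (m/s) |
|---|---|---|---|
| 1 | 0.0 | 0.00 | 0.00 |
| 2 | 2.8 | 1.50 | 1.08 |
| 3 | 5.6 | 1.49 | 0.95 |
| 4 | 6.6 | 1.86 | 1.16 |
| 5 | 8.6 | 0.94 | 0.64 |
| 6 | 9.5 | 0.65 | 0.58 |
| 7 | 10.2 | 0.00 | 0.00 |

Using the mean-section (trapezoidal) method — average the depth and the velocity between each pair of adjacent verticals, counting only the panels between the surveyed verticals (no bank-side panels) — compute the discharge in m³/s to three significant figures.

Panel 1-2: Δb = 2.8 m, d̄ = (0.00+1.50)/2 = 0.75, v̄ = (0.00+1.08)/2 = 0.54 → q = 2.8×0.75×0.54 = 1.134 m³/s
Panel 2-3: Δb = 2.8 m, d̄ = (1.50+1.49)/2 = 1.495, v̄ = (1.08+0.95)/2 = 1.015 → q = 2.8×1.495×1.015 = 4.249 m³/s
Panel 3-4: Δb = 1 m, d̄ = (1.49+1.86)/2 = 1.675, v̄ = (0.95+1.16)/2 = 1.055 → q = 1×1.675×1.055 = 1.767 m³/s
Panel 4-5: Δb = 2 m, d̄ = (1.86+0.94)/2 = 1.4, v̄ = (1.16+0.64)/2 = 0.9 → q = 2×1.4×0.9 = 2.520 m³/s
Panel 5-6: Δb = 0.9 m, d̄ = (0.94+0.65)/2 = 0.795, v̄ = (0.64+0.58)/2 = 0.61 → q = 0.9×0.795×0.61 = 0.4365 m³/s
Panel 6-7: Δb = 0.7 m, d̄ = (0.65+0.00)/2 = 0.325, v̄ = (0.58+0.00)/2 = 0.29 → q = 0.7×0.325×0.29 = 0.06598 m³/s
Q = Σ q = 10.17 m³/s

10.2 m³/s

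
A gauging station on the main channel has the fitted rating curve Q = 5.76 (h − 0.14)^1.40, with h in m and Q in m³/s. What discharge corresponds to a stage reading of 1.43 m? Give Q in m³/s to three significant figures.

Q = 5.76 × (1.43 − 0.14)^1.40 = 5.76 × 1.29^1.40 = 8.227 m³/s

8.23 m³/s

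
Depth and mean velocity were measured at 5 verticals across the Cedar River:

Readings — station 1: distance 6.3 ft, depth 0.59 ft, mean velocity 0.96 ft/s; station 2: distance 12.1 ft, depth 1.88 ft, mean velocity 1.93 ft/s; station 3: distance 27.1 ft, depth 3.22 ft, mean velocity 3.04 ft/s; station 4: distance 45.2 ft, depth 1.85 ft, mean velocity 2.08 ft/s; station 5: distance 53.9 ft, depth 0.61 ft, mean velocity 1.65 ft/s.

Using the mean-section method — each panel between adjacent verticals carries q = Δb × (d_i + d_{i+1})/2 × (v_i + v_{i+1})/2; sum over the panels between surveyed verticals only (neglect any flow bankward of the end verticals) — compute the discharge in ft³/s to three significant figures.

Panel 1-2: Δb = 5.8 ft, d̄ = (0.59+1.88)/2 = 1.235, v̄ = (0.96+1.93)/2 = 1.445 → q = 5.8×1.235×1.445 = 10.35 ft³/s
Panel 2-3: Δb = 15 ft, d̄ = (1.88+3.22)/2 = 2.55, v̄ = (1.93+3.04)/2 = 2.485 → q = 15×2.55×2.485 = 95.05 ft³/s
Panel 3-4: Δb = 18.1 ft, d̄ = (3.22+1.85)/2 = 2.535, v̄ = (3.04+2.08)/2 = 2.56 → q = 18.1×2.535×2.56 = 117.5 ft³/s
Panel 4-5: Δb = 8.7 ft, d̄ = (1.85+0.61)/2 = 1.23, v̄ = (2.08+1.65)/2 = 1.865 → q = 8.7×1.23×1.865 = 19.96 ft³/s
Q = Σ q = 242.8 ft³/s

243 ft³/s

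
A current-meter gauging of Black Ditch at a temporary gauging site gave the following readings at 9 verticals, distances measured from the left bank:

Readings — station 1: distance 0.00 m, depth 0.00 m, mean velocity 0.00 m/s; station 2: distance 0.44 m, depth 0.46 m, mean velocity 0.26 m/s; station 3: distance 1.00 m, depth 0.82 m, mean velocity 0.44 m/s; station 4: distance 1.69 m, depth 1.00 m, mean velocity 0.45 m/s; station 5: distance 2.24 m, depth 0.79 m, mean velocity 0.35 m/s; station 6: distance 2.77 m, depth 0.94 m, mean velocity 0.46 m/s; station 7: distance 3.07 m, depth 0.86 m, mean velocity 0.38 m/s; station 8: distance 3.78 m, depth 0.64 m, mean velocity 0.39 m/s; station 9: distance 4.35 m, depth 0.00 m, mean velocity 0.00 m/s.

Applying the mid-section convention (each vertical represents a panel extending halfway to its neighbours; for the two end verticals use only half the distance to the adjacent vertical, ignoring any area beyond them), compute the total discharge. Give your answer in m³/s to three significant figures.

1.22 m³/s

w_2 = (1.00 − 0.00)/2 = 0.5 m; q_2 = 0.26 × 0.46 × 0.5 = 0.05980 m³/s
w_3 = (1.69 − 0.44)/2 = 0.625 m; q_3 = 0.44 × 0.82 × 0.625 = 0.2255 m³/s
w_4 = (2.24 − 1.00)/2 = 0.62 m; q_4 = 0.45 × 1.00 × 0.62 = 0.2790 m³/s
w_5 = (2.77 − 1.69)/2 = 0.54 m; q_5 = 0.35 × 0.79 × 0.54 = 0.1493 m³/s
w_6 = (3.07 − 2.24)/2 = 0.415 m; q_6 = 0.46 × 0.94 × 0.415 = 0.1794 m³/s
w_7 = (3.78 − 2.77)/2 = 0.505 m; q_7 = 0.38 × 0.86 × 0.505 = 0.1650 m³/s
w_8 = (4.35 − 3.07)/2 = 0.64 m; q_8 = 0.39 × 0.64 × 0.64 = 0.1597 m³/s
Stations 1, 9 contribute zero (depth or velocity is 0).
Q = Σ qᵢ = 1.218 m³/s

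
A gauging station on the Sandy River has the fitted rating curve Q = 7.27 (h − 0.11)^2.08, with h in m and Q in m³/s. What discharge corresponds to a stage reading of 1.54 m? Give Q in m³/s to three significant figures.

Q = 7.27 × (1.54 − 0.11)^2.08 = 7.27 × 1.43^2.08 = 15.30 m³/s

15.3 m³/s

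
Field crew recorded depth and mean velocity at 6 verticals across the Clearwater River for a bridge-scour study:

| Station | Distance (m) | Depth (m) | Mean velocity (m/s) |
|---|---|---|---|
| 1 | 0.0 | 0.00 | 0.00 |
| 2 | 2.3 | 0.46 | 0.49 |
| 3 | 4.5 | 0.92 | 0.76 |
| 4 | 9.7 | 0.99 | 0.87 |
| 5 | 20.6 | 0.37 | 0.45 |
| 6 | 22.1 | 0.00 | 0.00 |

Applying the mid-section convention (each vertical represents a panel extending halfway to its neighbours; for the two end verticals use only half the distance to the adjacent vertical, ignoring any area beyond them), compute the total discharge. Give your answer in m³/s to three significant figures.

w_2 = (4.5 − 0.0)/2 = 2.25 m; q_2 = 0.49 × 0.46 × 2.25 = 0.5072 m³/s
w_3 = (9.7 − 2.3)/2 = 3.7 m; q_3 = 0.76 × 0.92 × 3.7 = 2.587 m³/s
w_4 = (20.6 − 4.5)/2 = 8.05 m; q_4 = 0.87 × 0.99 × 8.05 = 6.933 m³/s
w_5 = (22.1 − 9.7)/2 = 6.2 m; q_5 = 0.45 × 0.37 × 6.2 = 1.032 m³/s
Stations 1, 6 contribute zero (depth or velocity is 0).
Q = Σ qᵢ = 11.06 m³/s

11.1 m³/s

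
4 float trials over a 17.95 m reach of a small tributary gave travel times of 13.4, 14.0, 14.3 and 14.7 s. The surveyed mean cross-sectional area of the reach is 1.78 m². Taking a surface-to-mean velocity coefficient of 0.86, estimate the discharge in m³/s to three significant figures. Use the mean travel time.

t̄ = (13.4 + 14.0 + 14.3 + 14.7) / 4 = 14.1 s
v_surface = L / t̄ = 17.95 / 14.1 = 1.273 m/s
v_mean = 0.86 × 1.273 = 1.095 m/s
Q = A × v_mean = 1.78 × 1.095 = 1.949 m³/s

1.95 m³/s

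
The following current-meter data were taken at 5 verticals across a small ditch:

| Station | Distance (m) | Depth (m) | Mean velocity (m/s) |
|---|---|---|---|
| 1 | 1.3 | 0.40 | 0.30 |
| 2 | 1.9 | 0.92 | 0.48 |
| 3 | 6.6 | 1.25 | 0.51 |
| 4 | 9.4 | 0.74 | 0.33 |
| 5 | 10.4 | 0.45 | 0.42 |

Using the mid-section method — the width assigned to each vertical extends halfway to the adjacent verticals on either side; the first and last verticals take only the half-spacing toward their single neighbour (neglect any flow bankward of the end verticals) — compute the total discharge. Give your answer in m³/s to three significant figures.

w_1 = (1.9 − 1.3)/2 = 0.3 m; q_1 = 0.30 × 0.40 × 0.3 = 0.03600 m³/s
w_2 = (6.6 − 1.3)/2 = 2.65 m; q_2 = 0.48 × 0.92 × 2.65 = 1.170 m³/s
w_3 = (9.4 − 1.9)/2 = 3.75 m; q_3 = 0.51 × 1.25 × 3.75 = 2.391 m³/s
w_4 = (10.4 − 6.6)/2 = 1.9 m; q_4 = 0.33 × 0.74 × 1.9 = 0.4640 m³/s
w_5 = (10.4 − 9.4)/2 = 0.5 m; q_5 = 0.42 × 0.45 × 0.5 = 0.09450 m³/s
Q = Σ qᵢ = 4.155 m³/s

4.16 m³/s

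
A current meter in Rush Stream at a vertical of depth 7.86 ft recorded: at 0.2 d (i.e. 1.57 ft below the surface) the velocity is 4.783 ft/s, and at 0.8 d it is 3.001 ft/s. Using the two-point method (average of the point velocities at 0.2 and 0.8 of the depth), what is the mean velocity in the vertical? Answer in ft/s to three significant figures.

3.89 ft/s

v̄ = (4.783 + 3.001) / 2 = 3.892 ft/s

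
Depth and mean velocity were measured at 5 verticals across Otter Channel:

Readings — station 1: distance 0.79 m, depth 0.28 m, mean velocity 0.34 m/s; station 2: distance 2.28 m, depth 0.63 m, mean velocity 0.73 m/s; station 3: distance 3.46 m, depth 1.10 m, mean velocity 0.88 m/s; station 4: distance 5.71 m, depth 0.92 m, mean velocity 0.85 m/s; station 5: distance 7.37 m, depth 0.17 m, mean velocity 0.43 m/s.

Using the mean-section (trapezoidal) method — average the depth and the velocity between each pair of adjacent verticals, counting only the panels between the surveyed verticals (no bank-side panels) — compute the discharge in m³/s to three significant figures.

Panel 1-2: Δb = 1.49 m, d̄ = (0.28+0.63)/2 = 0.455, v̄ = (0.34+0.73)/2 = 0.535 → q = 1.49×0.455×0.535 = 0.3627 m³/s
Panel 2-3: Δb = 1.18 m, d̄ = (0.63+1.10)/2 = 0.865, v̄ = (0.73+0.88)/2 = 0.805 → q = 1.18×0.865×0.805 = 0.8217 m³/s
Panel 3-4: Δb = 2.25 m, d̄ = (1.10+0.92)/2 = 1.01, v̄ = (0.88+0.85)/2 = 0.865 → q = 2.25×1.01×0.865 = 1.966 m³/s
Panel 4-5: Δb = 1.66 m, d̄ = (0.92+0.17)/2 = 0.545, v̄ = (0.85+0.43)/2 = 0.64 → q = 1.66×0.545×0.64 = 0.5790 m³/s
Q = Σ q = 3.729 m³/s

3.73 m³/s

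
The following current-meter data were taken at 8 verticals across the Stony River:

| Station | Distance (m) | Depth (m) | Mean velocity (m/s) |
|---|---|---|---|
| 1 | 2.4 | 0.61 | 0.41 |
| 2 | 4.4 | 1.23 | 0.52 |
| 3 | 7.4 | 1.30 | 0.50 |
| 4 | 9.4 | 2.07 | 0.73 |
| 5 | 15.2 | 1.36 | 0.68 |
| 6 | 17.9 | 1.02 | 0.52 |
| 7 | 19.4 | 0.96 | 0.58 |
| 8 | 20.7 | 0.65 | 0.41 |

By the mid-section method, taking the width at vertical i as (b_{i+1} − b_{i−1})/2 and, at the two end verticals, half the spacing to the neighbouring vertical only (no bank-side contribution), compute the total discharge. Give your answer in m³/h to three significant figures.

w_1 = (4.4 − 2.4)/2 = 1 m; q_1 = 0.41 × 0.61 × 1 = 0.2501 m³/s
w_2 = (7.4 − 2.4)/2 = 2.5 m; q_2 = 0.52 × 1.23 × 2.5 = 1.599 m³/s
w_3 = (9.4 − 4.4)/2 = 2.5 m; q_3 = 0.50 × 1.30 × 2.5 = 1.625 m³/s
w_4 = (15.2 − 7.4)/2 = 3.9 m; q_4 = 0.73 × 2.07 × 3.9 = 5.893 m³/s
w_5 = (17.9 − 9.4)/2 = 4.25 m; q_5 = 0.68 × 1.36 × 4.25 = 3.930 m³/s
w_6 = (19.4 − 15.2)/2 = 2.1 m; q_6 = 0.52 × 1.02 × 2.1 = 1.114 m³/s
w_7 = (20.7 − 17.9)/2 = 1.4 m; q_7 = 0.58 × 0.96 × 1.4 = 0.7795 m³/s
w_8 = (20.7 − 19.4)/2 = 0.65 m; q_8 = 0.41 × 0.65 × 0.65 = 0.1732 m³/s
Q = Σ qᵢ = 15.36 m³/s
= 15.36 × 3600 = 55310 m³/h

55300 m³/h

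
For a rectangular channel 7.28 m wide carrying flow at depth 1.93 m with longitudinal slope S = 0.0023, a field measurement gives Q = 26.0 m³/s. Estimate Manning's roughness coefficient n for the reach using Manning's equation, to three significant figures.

A = b·y = 7.28 × 1.93 = 14.05 m²
P = b + 2y = 7.28 + 2×1.93 = 11.14 m
R = A/P = 14.05/11.14 = 1.261 m
n = (1/Q)·A·R^(2/3)·S^(1/2) = (1/26.0) × 14.05 × 1.167 × 0.04796 = 0.03025

0.0303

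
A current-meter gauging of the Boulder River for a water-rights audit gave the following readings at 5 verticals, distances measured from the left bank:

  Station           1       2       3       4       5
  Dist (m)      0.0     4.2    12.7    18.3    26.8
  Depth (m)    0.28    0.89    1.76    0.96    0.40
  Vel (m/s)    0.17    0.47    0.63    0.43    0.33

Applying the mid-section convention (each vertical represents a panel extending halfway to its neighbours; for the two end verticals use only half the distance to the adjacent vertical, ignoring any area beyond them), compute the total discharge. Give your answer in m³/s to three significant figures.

14.0 m³/s

w_1 = (4.2 − 0.0)/2 = 2.1 m; q_1 = 0.17 × 0.28 × 2.1 = 0.09996 m³/s
w_2 = (12.7 − 0.0)/2 = 6.35 m; q_2 = 0.47 × 0.89 × 6.35 = 2.656 m³/s
w_3 = (18.3 − 4.2)/2 = 7.05 m; q_3 = 0.63 × 1.76 × 7.05 = 7.817 m³/s
w_4 = (26.8 − 12.7)/2 = 7.05 m; q_4 = 0.43 × 0.96 × 7.05 = 2.910 m³/s
w_5 = (26.8 − 18.3)/2 = 4.25 m; q_5 = 0.33 × 0.40 × 4.25 = 0.5610 m³/s
Q = Σ qᵢ = 14.04 m³/s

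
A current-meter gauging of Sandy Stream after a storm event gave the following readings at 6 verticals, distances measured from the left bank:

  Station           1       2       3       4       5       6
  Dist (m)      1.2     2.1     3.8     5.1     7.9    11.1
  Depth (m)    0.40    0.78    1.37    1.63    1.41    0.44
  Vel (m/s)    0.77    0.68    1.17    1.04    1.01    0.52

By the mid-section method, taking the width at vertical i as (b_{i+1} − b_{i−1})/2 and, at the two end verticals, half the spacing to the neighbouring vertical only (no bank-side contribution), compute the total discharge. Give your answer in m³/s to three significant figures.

w_1 = (2.1 − 1.2)/2 = 0.45 m; q_1 = 0.77 × 0.40 × 0.45 = 0.1386 m³/s
w_2 = (3.8 − 1.2)/2 = 1.3 m; q_2 = 0.68 × 0.78 × 1.3 = 0.6895 m³/s
w_3 = (5.1 − 2.1)/2 = 1.5 m; q_3 = 1.17 × 1.37 × 1.5 = 2.404 m³/s
w_4 = (7.9 − 3.8)/2 = 2.05 m; q_4 = 1.04 × 1.63 × 2.05 = 3.475 m³/s
w_5 = (11.1 − 5.1)/2 = 3 m; q_5 = 1.01 × 1.41 × 3 = 4.272 m³/s
w_6 = (11.1 − 7.9)/2 = 1.6 m; q_6 = 0.52 × 0.44 × 1.6 = 0.3661 m³/s
Q = Σ qᵢ = 11.35 m³/s

11.3 m³/s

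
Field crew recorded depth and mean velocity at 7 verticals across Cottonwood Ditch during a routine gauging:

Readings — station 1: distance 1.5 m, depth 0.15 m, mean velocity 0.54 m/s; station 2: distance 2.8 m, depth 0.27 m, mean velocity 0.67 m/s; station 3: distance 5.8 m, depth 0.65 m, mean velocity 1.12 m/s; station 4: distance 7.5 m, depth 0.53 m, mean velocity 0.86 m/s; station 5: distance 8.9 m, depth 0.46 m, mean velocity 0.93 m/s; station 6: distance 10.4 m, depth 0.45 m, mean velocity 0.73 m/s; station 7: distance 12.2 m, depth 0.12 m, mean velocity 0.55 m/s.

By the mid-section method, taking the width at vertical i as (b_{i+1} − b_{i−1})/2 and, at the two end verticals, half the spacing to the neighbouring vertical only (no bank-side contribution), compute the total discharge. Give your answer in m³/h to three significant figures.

14700 m³/h

w_1 = (2.8 − 1.5)/2 = 0.65 m; q_1 = 0.54 × 0.15 × 0.65 = 0.05265 m³/s
w_2 = (5.8 − 1.5)/2 = 2.15 m; q_2 = 0.67 × 0.27 × 2.15 = 0.3889 m³/s
w_3 = (7.5 − 2.8)/2 = 2.35 m; q_3 = 1.12 × 0.65 × 2.35 = 1.711 m³/s
w_4 = (8.9 − 5.8)/2 = 1.55 m; q_4 = 0.86 × 0.53 × 1.55 = 0.7065 m³/s
w_5 = (10.4 − 7.5)/2 = 1.45 m; q_5 = 0.93 × 0.46 × 1.45 = 0.6203 m³/s
w_6 = (12.2 − 8.9)/2 = 1.65 m; q_6 = 0.73 × 0.45 × 1.65 = 0.5420 m³/s
w_7 = (12.2 − 10.4)/2 = 0.9 m; q_7 = 0.55 × 0.12 × 0.9 = 0.05940 m³/s
Q = Σ qᵢ = 4.081 m³/s
= 4.081 × 3600 = 14690 m³/h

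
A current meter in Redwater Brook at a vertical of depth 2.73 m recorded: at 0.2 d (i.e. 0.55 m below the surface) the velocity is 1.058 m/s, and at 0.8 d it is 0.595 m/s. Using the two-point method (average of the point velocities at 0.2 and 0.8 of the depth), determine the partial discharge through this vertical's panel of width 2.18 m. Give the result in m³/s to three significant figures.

4.92 m³/s

v̄ = (1.058 + 0.595) / 2 = 0.8265 m/s
q = v̄ × d × w = 0.8265 × 2.73 × 2.18 = 4.919 m³/s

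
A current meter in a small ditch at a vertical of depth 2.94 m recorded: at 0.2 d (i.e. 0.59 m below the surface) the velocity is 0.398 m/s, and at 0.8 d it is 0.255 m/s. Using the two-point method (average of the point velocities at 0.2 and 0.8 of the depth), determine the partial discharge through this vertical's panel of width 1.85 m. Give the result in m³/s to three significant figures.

v̄ = (0.398 + 0.255) / 2 = 0.3265 m/s
q = v̄ × d × w = 0.3265 × 2.94 × 1.85 = 1.776 m³/s

1.78 m³/s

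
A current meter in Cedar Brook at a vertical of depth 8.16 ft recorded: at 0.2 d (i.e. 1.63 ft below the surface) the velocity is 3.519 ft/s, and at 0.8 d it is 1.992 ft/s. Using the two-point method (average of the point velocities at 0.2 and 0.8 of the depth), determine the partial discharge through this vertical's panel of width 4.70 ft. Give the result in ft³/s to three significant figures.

v̄ = (3.519 + 1.992) / 2 = 2.756 ft/s
q = v̄ × d × w = 2.756 × 8.16 × 4.70 = 105.7 ft³/s

106 ft³/s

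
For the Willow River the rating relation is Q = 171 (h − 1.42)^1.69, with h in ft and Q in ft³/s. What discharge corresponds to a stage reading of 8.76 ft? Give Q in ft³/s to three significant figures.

4970 ft³/s

Q = 171 × (8.76 − 1.42)^1.69 = 171 × 7.34^1.69 = 4966 ft³/s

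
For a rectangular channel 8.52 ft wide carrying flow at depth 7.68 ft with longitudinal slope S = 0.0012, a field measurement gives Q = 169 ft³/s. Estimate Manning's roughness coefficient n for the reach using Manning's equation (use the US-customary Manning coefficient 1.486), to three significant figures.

0.0390

A = b·y = 8.52 × 7.68 = 65.43 ft²
P = b + 2y = 8.52 + 2×7.68 = 23.88 ft
R = A/P = 65.43/23.88 = 2.740 ft
n = (1.486/Q)·A·R^(2/3)·S^(1/2) = (1.486/169) × 65.43 × 1.958 × 0.03464 = 0.03903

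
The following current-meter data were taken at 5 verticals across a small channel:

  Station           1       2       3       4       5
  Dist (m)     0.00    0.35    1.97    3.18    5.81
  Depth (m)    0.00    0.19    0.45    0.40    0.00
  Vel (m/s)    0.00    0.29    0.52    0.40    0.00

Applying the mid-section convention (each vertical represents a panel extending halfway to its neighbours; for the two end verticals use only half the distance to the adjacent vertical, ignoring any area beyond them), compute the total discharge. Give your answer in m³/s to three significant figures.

0.693 m³/s

w_2 = (1.97 − 0.00)/2 = 0.985 m; q_2 = 0.29 × 0.19 × 0.985 = 0.05427 m³/s
w_3 = (3.18 − 0.35)/2 = 1.415 m; q_3 = 0.52 × 0.45 × 1.415 = 0.3311 m³/s
w_4 = (5.81 − 1.97)/2 = 1.92 m; q_4 = 0.40 × 0.40 × 1.92 = 0.3072 m³/s
Stations 1, 5 contribute zero (depth or velocity is 0).
Q = Σ qᵢ = 0.6926 m³/s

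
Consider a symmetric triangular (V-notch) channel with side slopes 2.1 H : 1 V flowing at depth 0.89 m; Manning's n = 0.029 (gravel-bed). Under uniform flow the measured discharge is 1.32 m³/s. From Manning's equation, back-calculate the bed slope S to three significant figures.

0.00179

A = z·y² = 2.1×0.89² = 1.663 m²
P = 2y√(1+z²) = 2×0.89×√(1+2.1²) = 4.140 m
R = A/P = 1.663/4.140 = 0.4018 m
S = (Q·n / (1·A·R^(2/3)))² = (1.32×0.029 / (1×1.663×0.5445))² = 0.001786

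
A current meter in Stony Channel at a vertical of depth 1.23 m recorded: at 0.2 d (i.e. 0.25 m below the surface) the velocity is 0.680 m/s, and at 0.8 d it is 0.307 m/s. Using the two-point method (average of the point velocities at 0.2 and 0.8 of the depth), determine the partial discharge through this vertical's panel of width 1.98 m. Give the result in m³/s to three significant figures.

v̄ = (0.680 + 0.307) / 2 = 0.4935 m/s
q = v̄ × d × w = 0.4935 × 1.23 × 1.98 = 1.202 m³/s

1.20 m³/s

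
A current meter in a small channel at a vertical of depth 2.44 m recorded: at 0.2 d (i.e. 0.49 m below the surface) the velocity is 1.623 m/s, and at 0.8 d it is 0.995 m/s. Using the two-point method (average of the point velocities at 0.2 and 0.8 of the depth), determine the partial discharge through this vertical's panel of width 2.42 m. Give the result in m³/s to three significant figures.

v̄ = (1.623 + 0.995) / 2 = 1.309 m/s
q = v̄ × d × w = 1.309 × 2.44 × 2.42 = 7.729 m³/s

7.73 m³/s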